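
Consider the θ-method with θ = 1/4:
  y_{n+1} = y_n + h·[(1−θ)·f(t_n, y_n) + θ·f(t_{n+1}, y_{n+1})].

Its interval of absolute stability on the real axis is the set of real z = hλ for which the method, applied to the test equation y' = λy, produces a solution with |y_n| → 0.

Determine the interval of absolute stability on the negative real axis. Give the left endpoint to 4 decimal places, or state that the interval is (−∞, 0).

(-4.0000, 0).

On y'=λy, z=hλ:
  y_{n+1} = y_n + z·[3/4·y_n + 1/4·y_{n+1}] ⇒ (1 − 1/4z)y_{n+1} = (1 + 3/4z)y_n
  so R(z) = (1 + 3/4z)/(1 − 1/4z).

Need |R(x)|<1, x<0.
x=-1.59: |R|=0.1377
R=−1: 1+3/4x = −1+1/4x ⇒ -1/2x=2 ⇒ x=2/(-1/2)=-4.0000
Confirm numerically:
  x=-3.570: |R|=0.88639 <1
  x=-2.565: |R|=0.56283 <1
  x=-2.178: |R|=0.41017 <1
  x=-2.154: |R|=0.40006 <1
  x=-4.280: |R|=1.06763 >1
  x=-4.216: |R|=1.05258 >1
So |R|<1 on (-4.0000, 0).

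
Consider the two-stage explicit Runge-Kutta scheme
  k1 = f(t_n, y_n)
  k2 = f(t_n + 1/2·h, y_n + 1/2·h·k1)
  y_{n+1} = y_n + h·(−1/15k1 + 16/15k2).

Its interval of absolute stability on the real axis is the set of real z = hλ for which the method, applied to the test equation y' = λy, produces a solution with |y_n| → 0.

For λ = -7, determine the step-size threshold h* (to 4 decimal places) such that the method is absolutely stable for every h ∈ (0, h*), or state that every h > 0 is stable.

Set f=λy, z=hλ:
  k1=λy_n ⇒ h·k1=z·y_n;  k2=λ(1+1/2z)y_n ⇒ h·k2=z(1+1/2z)y_n
  y_{n+1}/y_n = 1 − 1/15z + 16/15z(1+1/2z) = 1 + z + 8/15z²
  R(z) = 1 + z + 8/15z².

Solve |R(x)|<1 on ℝ⁻.
x=-1.23: |R|=0.5769
R=1: x+8/15x²=0 ⇒ x=−15/8=-1.8750; min R=1−1/(4·8/15)=0.5312>−1
Confirm numerically:
  x=-1.796: |R|=0.92433 <1
  x=-0.933: |R|=0.53126 <1
  x=-0.761: |R|=0.54786 <1
  x=-2.457: |R|=1.76265 >1
  x=-2.279: |R|=1.49105 >1
  x=-2.138: |R|=1.29989 >1
Stable set (-1.8750, 0).

(-1.8750,0); λ=-7 ⇒ h* = (15/8)/7 = 0.2679.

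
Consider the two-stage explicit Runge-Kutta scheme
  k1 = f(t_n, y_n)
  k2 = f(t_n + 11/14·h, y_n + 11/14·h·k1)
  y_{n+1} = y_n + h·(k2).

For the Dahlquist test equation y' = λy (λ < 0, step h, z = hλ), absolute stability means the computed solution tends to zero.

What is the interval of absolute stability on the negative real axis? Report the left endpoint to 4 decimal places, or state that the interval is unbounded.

On y'=λy, z=hλ:
  k1=λy_n ⇒ h·k1=z·y_n;  k2=λ(1+11/14z)y_n ⇒ h·k2=z(1+11/14z)y_n
  y_{n+1}/y_n = 1 + z(1+11/14z) = 1 + z + 11/14z²
  so R(z) = 1 + z + 11/14z².

Find x<0 with |R(x)|<1.
x=-0.5: |R|=0.6964
R=1: x+11/14x²=0 ⇒ x=−14/11=-1.2727; min R=1−1/(4·11/14)=0.6818>−1
Confirm numerically:
  x=-1.194: |R|=0.92614 <1
  x=-0.812: |R|=0.70606 <1
  x=-0.640: |R|=0.68183 <1
  x=-1.806: |R|=1.75671 >1
  x=-1.731: |R|=1.62328 >1
  x=-1.306: |R|=1.03414 >1
So |R|<1 on (-1.2727, 0).

z∈(-1.2727,0).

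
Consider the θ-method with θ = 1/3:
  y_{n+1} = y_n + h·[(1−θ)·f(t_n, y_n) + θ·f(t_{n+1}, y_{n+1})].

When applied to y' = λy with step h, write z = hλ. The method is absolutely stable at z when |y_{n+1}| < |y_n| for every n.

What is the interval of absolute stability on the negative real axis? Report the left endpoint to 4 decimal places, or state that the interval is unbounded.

(-6.0000, 0).

Test eqn y'=λy, z=hλ:
  y_{n+1} = y_n + z·[2/3·y_n + 1/3·y_{n+1}] ⇒ (1 − 1/3z)y_{n+1} = (1 + 2/3z)y_n
  Hence R(z) = (1 + 2/3z)/(1 − 1/3z).

Boundary: |R(x)|=1, x<0.
x=-1.15: |R|=0.1687
R=−1: 1+2/3x = −1+1/3x ⇒ -1/3x=2 ⇒ x=2/(-1/3)=-6.0000
Confirm numerically:
  x=-5.749: |R|=0.97131 <1
  x=-4.971: |R|=0.87091 <1
  x=-4.233: |R|=0.75570 <1
  x=-3.558: |R|=0.62763 <1
  x=-6.167: |R|=1.01822 >1
  x=-6.146: |R|=1.01596 >1
So |R|<1 on (-6.0000, 0).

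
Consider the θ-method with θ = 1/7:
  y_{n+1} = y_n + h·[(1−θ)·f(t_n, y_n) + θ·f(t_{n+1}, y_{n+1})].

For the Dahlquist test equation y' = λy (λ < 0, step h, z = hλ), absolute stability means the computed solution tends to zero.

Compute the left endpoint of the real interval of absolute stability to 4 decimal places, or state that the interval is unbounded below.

On y'=λy, z=hλ:
  y_{n+1} = y_n + z·[6/7·y_n + 1/7·y_{n+1}] ⇒ (1 − 1/7z)y_{n+1} = (1 + 6/7z)y_n
  ⇒ R(z) = (1 + 6/7z)/(1 − 1/7z).

Boundary: |R(x)|=1, x<0.
x=-0.43: |R|=0.5949
R=−1: 1+6/7x = −1+1/7x ⇒ -5/7x=2 ⇒ x=2/(-5/7)=-2.8000
Confirm numerically:
  x=-2.691: |R|=0.94376 <1
  x=-2.129: |R|=0.63249 <1
  x=-1.784: |R|=0.42168 <1
  x=-2.954: |R|=1.07736 >1
  x=-2.865: |R|=1.03294 >1
So |R|<1 on (-2.8000, 0).

z* = -2.8000.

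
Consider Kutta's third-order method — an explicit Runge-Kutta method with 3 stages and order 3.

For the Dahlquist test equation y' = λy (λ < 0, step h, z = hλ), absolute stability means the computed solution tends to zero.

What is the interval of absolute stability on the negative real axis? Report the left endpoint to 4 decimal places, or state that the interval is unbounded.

(-2.5127, 0).

Set f=λy, z=hλ:
  order 3, 3-stage ⇒ R(z)=1+z+z^2/2+z^3/6
  (e.g. R(-0.44)=0.64260, |R|=0.64260)

Solve |R(x)|<1 on ℝ⁻.
x=-0.44: |R|=0.6426
|R(-1.59)|=0.0041 |R(-1.25)|=0.2057 |R(-1.11)|=0.2781
Bisect:
  x_lo=-3.1751 |R|=2.4694  x_hi=-0.3337 |R|=0.7158
  mid=-1.75441 |R|=0.11543 →hi
  mid=-2.46477 |R|=0.92284 →hi
  mid=-2.81995 |R|=1.58131 →lo
  mid=-2.64236 |R|=1.22618 →lo
  mid=-2.55356 |R|=1.06839 →lo
  mid=-2.50917 |R|=0.99413 →hi
  mid=-2.53137 |R|=1.03088 →lo
  ...
  [-2.51281,-2.51264] ⇒ x*=-2.5127
So |R|<1 on (-2.5127, 0).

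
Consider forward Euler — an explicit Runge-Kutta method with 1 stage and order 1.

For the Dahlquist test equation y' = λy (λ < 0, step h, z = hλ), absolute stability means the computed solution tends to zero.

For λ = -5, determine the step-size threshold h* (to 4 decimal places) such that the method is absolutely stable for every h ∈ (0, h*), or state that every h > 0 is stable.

With y'=λy (z=hλ):
  order 1, 1-stage ⇒ R(z)=1+z
  (e.g. R(-1.01)=-0.01000, |R|=0.01000)

Boundary: |R(x)|=1, x<0.
x=-1.01: |R|=0.0100
|R(-1.58)|=0.5800 |R(-1.11)|=0.1100 |R(-0.6)|=0.4000
Bisect:
  x_lo=-2.5911 |R|=1.5911  x_hi=-0.3670 |R|=0.6330
  mid=-1.47904 |R|=0.47904 →hi
  mid=-2.03509 |R|=1.03509 →lo
  mid=-1.75707 |R|=0.75707 →hi
  mid=-1.89608 |R|=0.89608 →hi
  mid=-1.96558 |R|=0.96558 →hi
  mid=-2.00033 |R|=1.00033 →lo
  mid=-1.98296 |R|=0.98296 →hi
  mid=-1.99165 |R|=0.99165 →hi
  ...
  [-2.00006,-1.99993] ⇒ x*=-2.0000
Interval (-2.0000, 0).

(-2.0000,0); λ=-5 ⇒ h* = 0.4000.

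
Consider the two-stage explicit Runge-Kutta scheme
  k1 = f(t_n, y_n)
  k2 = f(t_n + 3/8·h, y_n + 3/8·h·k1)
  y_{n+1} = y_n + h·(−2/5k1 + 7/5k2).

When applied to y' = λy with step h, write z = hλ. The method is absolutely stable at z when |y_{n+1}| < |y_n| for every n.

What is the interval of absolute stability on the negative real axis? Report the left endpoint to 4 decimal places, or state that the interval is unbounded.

Set f=λy, z=hλ:
  k1=λy_n ⇒ h·k1=z·y_n;  k2=λ(1+3/8z)y_n ⇒ h·k2=z(1+3/8z)y_n
  y_{n+1}/y_n = 1 − 2/5z + 7/5z(1+3/8z) = 1 + z + 21/40z²
  so R(z) = 1 + z + 21/40z².

Boundary: |R(x)|=1, x<0.
x=-1.14: |R|=0.5423
R=1: x+21/40x²=0 ⇒ x=−40/21=-1.9048; min R=1−1/(4·21/40)=0.5238>−1
Confirm numerically:
  x=-1.617: |R|=0.75571 <1
  x=-1.607: |R|=0.74879 <1
  x=-1.519: |R|=0.69236 <1
  x=-1.026: |R|=0.52665 <1
  x=-2.473: |R|=1.73776 >1
  x=-2.149: |R|=1.27556 >1
  x=-1.925: |R|=1.02045 >1
Stable set (-1.9048, 0).

(-1.9048, 0).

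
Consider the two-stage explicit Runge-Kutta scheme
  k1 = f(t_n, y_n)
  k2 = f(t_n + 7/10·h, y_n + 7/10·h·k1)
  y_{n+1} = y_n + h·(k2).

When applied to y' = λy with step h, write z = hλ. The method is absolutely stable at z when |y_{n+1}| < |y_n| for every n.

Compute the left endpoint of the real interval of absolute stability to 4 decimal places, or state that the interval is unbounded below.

z* = -1.4286.

Test eqn y'=λy, z=hλ:
  k1=λy_n ⇒ h·k1=z·y_n;  k2=λ(1+7/10z)y_n ⇒ h·k2=z(1+7/10z)y_n
  y_{n+1}/y_n = 1 + z(1+7/10z) = 1 + z + 7/10z²
  so R(z) = 1 + z + 7/10z².

Boundary: |R(x)|=1, x<0.
x=-0.92: |R|=0.6725
R=1: x+7/10x²=0 ⇒ x=−10/7=-1.4286; min R=1−1/(4·7/10)=0.6429>−1
Confirm numerically:
  x=-1.055: |R|=0.72412 <1
  x=-0.670: |R|=0.64423 <1
  x=-0.624: |R|=0.64856 <1
  x=-0.603: |R|=0.65153 <1
  x=-1.907: |R|=1.63865 >1
  x=-1.545: |R|=1.12592 >1
Stable set (-1.4286, 0).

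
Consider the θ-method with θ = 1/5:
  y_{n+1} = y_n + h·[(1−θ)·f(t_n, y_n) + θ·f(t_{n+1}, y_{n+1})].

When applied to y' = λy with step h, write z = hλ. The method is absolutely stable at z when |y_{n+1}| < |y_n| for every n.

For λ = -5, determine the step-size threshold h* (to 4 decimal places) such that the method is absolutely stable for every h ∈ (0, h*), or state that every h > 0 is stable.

(-3.3333,0); λ=-5 ⇒ h* = (10/3)/5 = 0.6667.

Set f=λy, z=hλ:
  y_{n+1} = y_n + z·[4/5·y_n + 1/5·y_{n+1}] ⇒ (1 − 1/5z)y_{n+1} = (1 + 4/5z)y_n
  R(z) = (1 + 4/5z)/(1 − 1/5z).

Boundary: |R(x)|=1, x<0.
x=-1.39: |R|=0.0876
R=−1: 1+4/5x = −1+1/5x ⇒ -3/5x=2 ⇒ x=2/(-3/5)=-3.3333
Confirm numerically:
  x=-2.587: |R|=0.70489 <1
  x=-2.112: |R|=0.48481 <1
  x=-2.078: |R|=0.46793 <1
  x=-3.494: |R|=1.05675 >1
  x=-3.457: |R|=1.04387 >1
  x=-3.383: |R|=1.01777 >1
Interval (-3.3333, 0).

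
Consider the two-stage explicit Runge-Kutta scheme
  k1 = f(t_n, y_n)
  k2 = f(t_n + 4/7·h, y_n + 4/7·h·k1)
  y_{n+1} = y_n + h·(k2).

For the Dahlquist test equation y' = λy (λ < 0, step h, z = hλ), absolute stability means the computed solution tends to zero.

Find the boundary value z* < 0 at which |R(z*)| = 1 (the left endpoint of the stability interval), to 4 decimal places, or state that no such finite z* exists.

Set f=λy, z=hλ:
  k1=λy_n ⇒ h·k1=z·y_n;  k2=λ(1+4/7z)y_n ⇒ h·k2=z(1+4/7z)y_n
  y_{n+1}/y_n = 1 + z(1+4/7z) = 1 + z + 4/7z²
  R(z) = 1 + z + 4/7z².

Boundary: |R(x)|=1, x<0.
x=-0.67: |R|=0.5865
R=1: x+4/7x²=0 ⇒ x=−7/4=-1.7500; min R=1−1/(4·4/7)=0.5625>−1
Confirm numerically:
  x=-1.577: |R|=0.84410 <1
  x=-1.205: |R|=0.62473 <1
  x=-0.984: |R|=0.56929 <1
  x=-2.160: |R|=1.50606 >1
  x=-2.133: |R|=1.46682 >1
  x=-2.069: |R|=1.37715 >1
Stable set (-1.7500, 0).

z* = -1.7500.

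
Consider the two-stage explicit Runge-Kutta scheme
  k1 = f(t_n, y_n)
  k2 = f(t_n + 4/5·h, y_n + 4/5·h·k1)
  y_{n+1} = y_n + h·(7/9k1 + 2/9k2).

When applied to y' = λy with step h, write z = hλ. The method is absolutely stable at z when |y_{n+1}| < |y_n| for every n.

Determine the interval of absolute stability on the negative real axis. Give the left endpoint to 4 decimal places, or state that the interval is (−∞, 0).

On y'=λy, z=hλ:
  k1=λy_n ⇒ h·k1=z·y_n;  k2=λ(1+4/5z)y_n ⇒ h·k2=z(1+4/5z)y_n
  y_{n+1}/y_n = 1 + 7/9z + 2/9z(1+4/5z) = 1 + z + 8/45z²
  ⇒ R(z) = 1 + z + 8/45z².

Boundary: |R(x)|=1, x<0.
x=-1.33: |R|=0.0155
R=1: x+8/45x²=0 ⇒ x=−45/8=-5.6250; min R=1−1/(4·8/45)=-0.4062>−1
Confirm numerically:
  x=-5.562: |R|=0.93771 <1
  x=-4.746: |R|=0.25836 <1
  x=-4.625: |R|=0.17778 <1
  x=-3.231: |R|=0.37511 <1
  x=-5.805: |R|=1.18576 >1
  x=-5.764: |R|=1.14243 >1
  x=-5.701: |R|=1.07703 >1
Stable set (-5.6250, 0).

(-5.6250, 0).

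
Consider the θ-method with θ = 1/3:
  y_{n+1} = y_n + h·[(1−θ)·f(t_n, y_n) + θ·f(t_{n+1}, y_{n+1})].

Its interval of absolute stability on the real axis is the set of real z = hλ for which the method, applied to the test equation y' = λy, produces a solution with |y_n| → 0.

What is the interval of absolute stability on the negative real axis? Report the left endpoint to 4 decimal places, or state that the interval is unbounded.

z∈(-6.0000,0).

With y'=λy (z=hλ):
  y_{n+1} = y_n + z·[2/3·y_n + 1/3·y_{n+1}] ⇒ (1 − 1/3z)y_{n+1} = (1 + 2/3z)y_n
  ⇒ R(z) = (1 + 2/3z)/(1 − 1/3z).

Boundary: |R(x)|=1, x<0.
x=-0.83: |R|=0.3499
R=−1: 1+2/3x = −1+1/3x ⇒ -1/3x=2 ⇒ x=2/(-1/3)=-6.0000
Confirm numerically:
  x=-5.072: |R|=0.88503 <1
  x=-3.247: |R|=0.55931 <1
  x=-3.102: |R|=0.52507 <1
  x=-6.206: |R|=1.02238 >1
  x=-6.184: |R|=1.02003 >1
Interval (-6.0000, 0).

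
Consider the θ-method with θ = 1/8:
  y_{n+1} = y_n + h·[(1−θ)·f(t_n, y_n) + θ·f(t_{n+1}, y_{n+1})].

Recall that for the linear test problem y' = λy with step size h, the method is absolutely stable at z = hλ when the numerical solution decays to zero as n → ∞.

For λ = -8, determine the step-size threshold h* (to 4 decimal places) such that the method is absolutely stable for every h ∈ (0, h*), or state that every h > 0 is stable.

(-2.6667,0); λ=-8 ⇒ h* = (8/3)/8 = 0.3333.

On y'=λy, z=hλ:
  y_{n+1} = y_n + z·[7/8·y_n + 1/8·y_{n+1}] ⇒ (1 − 1/8z)y_{n+1} = (1 + 7/8z)y_n
  R(z) = (1 + 7/8z)/(1 − 1/8z).

Need |R(x)|<1, x<0.
x=-0.82: |R|=0.2562
R=−1: 1+7/8x = −1+1/8x ⇒ -3/4x=2 ⇒ x=2/(-3/4)=-2.6667
Confirm numerically:
  x=-2.470: |R|=0.88730 <1
  x=-2.377: |R|=0.83251 <1
  x=-1.603: |R|=0.33542 <1
  x=-3.130: |R|=1.24978 >1
  x=-3.005: |R|=1.18446 >1
  x=-2.958: |R|=1.15952 >1
Interval (-2.6667, 0).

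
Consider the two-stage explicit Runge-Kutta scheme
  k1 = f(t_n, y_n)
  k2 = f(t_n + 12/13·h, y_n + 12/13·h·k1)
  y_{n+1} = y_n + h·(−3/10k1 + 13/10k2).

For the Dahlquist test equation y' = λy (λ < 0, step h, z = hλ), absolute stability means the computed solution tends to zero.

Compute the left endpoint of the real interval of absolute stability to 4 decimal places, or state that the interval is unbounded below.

Set f=λy, z=hλ:
  k1=λy_n ⇒ h·k1=z·y_n;  k2=λ(1+12/13z)y_n ⇒ h·k2=z(1+12/13z)y_n
  y_{n+1}/y_n = 1 − 3/10z + 13/10z(1+12/13z) = 1 + z + 6/5z²
  so R(z) = 1 + z + 6/5z².

Need |R(x)|<1, x<0.
x=-1: |R|=1.2000
R=1: x+6/5x²=0 ⇒ x=−5/6=-0.8333; min R=1−1/(4·6/5)=0.7917>−1
Confirm numerically:
  x=-0.583: |R|=0.82487 <1
  x=-0.519: |R|=0.80423 <1
  x=-0.464: |R|=0.79436 <1
  x=-1.210: |R|=1.54692 >1
  x=-1.009: |R|=1.21270 >1
  x=-0.873: |R|=1.04155 >1
Stable set (-0.8333, 0).

z* = -0.8333.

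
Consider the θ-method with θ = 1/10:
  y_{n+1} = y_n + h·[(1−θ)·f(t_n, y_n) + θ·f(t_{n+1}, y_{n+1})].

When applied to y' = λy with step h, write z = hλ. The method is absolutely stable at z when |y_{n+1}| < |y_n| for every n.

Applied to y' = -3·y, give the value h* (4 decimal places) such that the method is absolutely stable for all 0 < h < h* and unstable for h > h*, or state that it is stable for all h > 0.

(-2.5000,0); λ=-3 ⇒ h* = (5/2)/3 = 0.8333.

With y'=λy (z=hλ):
  y_{n+1} = y_n + z·[9/10·y_n + 1/10·y_{n+1}] ⇒ (1 − 1/10z)y_{n+1} = (1 + 9/10z)y_n
  ⇒ R(z) = (1 + 9/10z)/(1 − 1/10z).

Solve |R(x)|<1 on ℝ⁻.
x=-1.74: |R|=0.4821
R=−1: 1+9/10x = −1+1/10x ⇒ -4/5x=2 ⇒ x=2/(-4/5)=-2.5000
Confirm numerically:
  x=-1.479: |R|=0.28844 <1
  x=-1.428: |R|=0.24956 <1
  x=-1.338: |R|=0.18010 <1
  x=-1.043: |R|=0.05551 <1
  x=-2.955: |R|=1.28097 >1
  x=-2.681: |R|=1.11419 >1
So |R|<1 on (-2.5000, 0).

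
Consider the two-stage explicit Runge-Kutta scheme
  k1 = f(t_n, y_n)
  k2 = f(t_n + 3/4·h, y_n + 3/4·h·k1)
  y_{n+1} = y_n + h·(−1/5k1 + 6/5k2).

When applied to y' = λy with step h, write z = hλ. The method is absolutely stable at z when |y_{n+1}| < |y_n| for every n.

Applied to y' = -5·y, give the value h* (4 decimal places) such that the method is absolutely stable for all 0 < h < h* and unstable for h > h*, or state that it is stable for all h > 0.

(-1.1111,0); λ=-5 ⇒ h* = (10/9)/5 = 0.2222.

With y'=λy (z=hλ):
  k1=λy_n ⇒ h·k1=z·y_n;  k2=λ(1+3/4z)y_n ⇒ h·k2=z(1+3/4z)y_n
  y_{n+1}/y_n = 1 − 1/5z + 6/5z(1+3/4z) = 1 + z + 9/10z²
  Hence R(z) = 1 + z + 9/10z².

Need |R(x)|<1, x<0.
x=-0.4: |R|=0.7440
R=1: x+9/10x²=0 ⇒ x=−10/9=-1.1111; min R=1−1/(4·9/10)=0.7222>−1
Confirm numerically:
  x=-0.965: |R|=0.87310 <1
  x=-0.720: |R|=0.74656 <1
  x=-0.518: |R|=0.72349 <1
  x=-1.686: |R|=1.87234 >1
  x=-1.631: |R|=1.76314 >1
  x=-1.447: |R|=1.43743 >1
So |R|<1 on (-1.1111, 0).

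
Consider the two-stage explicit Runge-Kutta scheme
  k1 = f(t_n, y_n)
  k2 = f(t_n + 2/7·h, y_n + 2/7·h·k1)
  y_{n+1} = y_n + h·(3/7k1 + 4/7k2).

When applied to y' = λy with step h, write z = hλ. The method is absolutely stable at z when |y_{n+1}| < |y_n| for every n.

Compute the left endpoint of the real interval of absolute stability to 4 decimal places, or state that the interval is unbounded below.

Set f=λy, z=hλ:
  k1=λy_n ⇒ h·k1=z·y_n;  k2=λ(1+2/7z)y_n ⇒ h·k2=z(1+2/7z)y_n
  y_{n+1}/y_n = 1 + 3/7z + 4/7z(1+2/7z) = 1 + z + 8/49z²
  R(z) = 1 + z + 8/49z².

Solve |R(x)|<1 on ℝ⁻.
x=-0.89: |R|=0.2393
R=1: x+8/49x²=0 ⇒ x=−49/8=-6.1250; min R=1−1/(4·8/49)=-0.5312>−1
Confirm numerically:
  x=-5.756: |R|=0.65323 <1
  x=-5.165: |R|=0.19047 <1
  x=-3.971: |R|=0.39650 <1
  x=-2.743: |R|=0.51458 <1
  x=-6.690: |R|=1.61712 >1
  x=-6.186: |R|=1.06161 >1
Stable set (-6.1250, 0).

z* = -6.1250.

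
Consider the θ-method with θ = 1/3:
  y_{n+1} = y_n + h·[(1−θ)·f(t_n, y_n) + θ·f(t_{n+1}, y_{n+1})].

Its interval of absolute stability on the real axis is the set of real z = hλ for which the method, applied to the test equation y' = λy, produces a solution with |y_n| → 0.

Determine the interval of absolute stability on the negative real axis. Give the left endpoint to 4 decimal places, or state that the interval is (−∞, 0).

Set f=λy, z=hλ:
  y_{n+1} = y_n + z·[2/3·y_n + 1/3·y_{n+1}] ⇒ (1 − 1/3z)y_{n+1} = (1 + 2/3z)y_n
  so R(z) = (1 + 2/3z)/(1 − 1/3z).

Find x<0 with |R(x)|<1.
x=-0.42: |R|=0.6316
R=−1: 1+2/3x = −1+1/3x ⇒ -1/3x=2 ⇒ x=2/(-1/3)=-6.0000
Confirm numerically:
  x=-5.644: |R|=0.95882 <1
  x=-4.991: |R|=0.87373 <1
  x=-3.275: |R|=0.56574 <1
  x=-2.527: |R|=0.37163 <1
  x=-6.279: |R|=1.03007 >1
  x=-6.206: |R|=1.02238 >1
Interval (-6.0000, 0).

(-6.0000, 0).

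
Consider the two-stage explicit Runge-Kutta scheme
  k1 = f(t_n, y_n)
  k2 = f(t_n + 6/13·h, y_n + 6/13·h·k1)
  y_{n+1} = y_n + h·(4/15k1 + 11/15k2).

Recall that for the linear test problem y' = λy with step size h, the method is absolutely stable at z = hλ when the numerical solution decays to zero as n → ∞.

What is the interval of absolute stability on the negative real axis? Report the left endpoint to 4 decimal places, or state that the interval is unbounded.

Set f=λy, z=hλ:
  k1=λy_n ⇒ h·k1=z·y_n;  k2=λ(1+6/13z)y_n ⇒ h·k2=z(1+6/13z)y_n
  y_{n+1}/y_n = 1 + 4/15z + 11/15z(1+6/13z) = 1 + z + 22/65z²
  R(z) = 1 + z + 22/65z².

Find x<0 with |R(x)|<1.
x=-1.67: |R|=0.2739
R=1: x+22/65x²=0 ⇒ x=−65/22=-2.9545; min R=1−1/(4·22/65)=0.2614>−1
Confirm numerically:
  x=-2.505: |R|=0.61885 <1
  x=-2.419: |R|=0.56153 <1
  x=-2.089: |R|=0.38802 <1
  x=-1.402: |R|=0.26328 <1
  x=-3.400: |R|=1.51262 >1
  x=-3.145: |R|=1.20273 >1
Stable set (-2.9545, 0).

z∈(-2.9545,0).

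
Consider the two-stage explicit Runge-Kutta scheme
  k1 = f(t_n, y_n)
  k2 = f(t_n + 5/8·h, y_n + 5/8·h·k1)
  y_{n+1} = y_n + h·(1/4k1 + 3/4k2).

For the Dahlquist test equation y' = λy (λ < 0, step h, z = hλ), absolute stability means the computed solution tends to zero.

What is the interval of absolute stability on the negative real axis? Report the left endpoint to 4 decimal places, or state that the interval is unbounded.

Set f=λy, z=hλ:
  k1=λy_n ⇒ h·k1=z·y_n;  k2=λ(1+5/8z)y_n ⇒ h·k2=z(1+5/8z)y_n
  y_{n+1}/y_n = 1 + 1/4z + 3/4z(1+5/8z) = 1 + z + 15/32z²
  R(z) = 1 + z + 15/32z².

Find x<0 with |R(x)|<1.
x=-1.78: |R|=0.7052
R=1: x+15/32x²=0 ⇒ x=−32/15=-2.1333; min R=1−1/(4·15/32)=0.4667>−1
Confirm numerically:
  x=-1.884: |R|=0.77981 <1
  x=-1.777: |R|=0.70319 <1
  x=-1.255: |R|=0.48329 <1
  x=-1.115: |R|=0.46776 <1
  x=-2.592: |R|=1.55728 >1
  x=-2.508: |R|=1.44047 >1
  x=-2.349: |R|=1.23747 >1
So |R|<1 on (-2.1333, 0).

(-2.1333, 0).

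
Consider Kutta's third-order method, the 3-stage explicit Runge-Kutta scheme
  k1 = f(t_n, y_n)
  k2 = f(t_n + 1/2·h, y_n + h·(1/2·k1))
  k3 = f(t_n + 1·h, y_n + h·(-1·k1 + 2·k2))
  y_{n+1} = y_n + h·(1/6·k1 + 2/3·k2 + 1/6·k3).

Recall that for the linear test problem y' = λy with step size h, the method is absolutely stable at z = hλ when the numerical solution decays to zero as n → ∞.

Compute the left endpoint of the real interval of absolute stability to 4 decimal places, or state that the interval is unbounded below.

With y'=λy (z=hλ):
  order 3, 3-stage ⇒ R(z)=1+z+z^2/2+z^3/6
  (e.g. R(-1.66)=-0.04458, |R|=0.04458)

Boundary: |R(x)|=1, x<0.
x=-1.66: |R|=0.0446
|R(-1.83)|=0.1770 |R(-1.8)|=0.1520 |R(-0.55)|=0.5735
Bisect:
  x_lo=-3.0838 |R|=2.2167  x_hi=-0.3332 |R|=0.7161
  mid=-1.70853 |R|=0.08021 →hi
  mid=-2.39618 |R|=0.81836 →hi
  mid=-2.74001 |R|=1.41469 →lo
  mid=-2.56810 |R|=1.09335 →lo
  mid=-2.48214 |R|=0.95038 →hi
  mid=-2.52512 |R|=1.02046 →lo
  mid=-2.50363 |R|=0.98507 →hi
  ...
  [-2.51286,-2.51269] ⇒ x*=-2.5127
Stable set (-2.5127, 0).

left endpoint -2.5127.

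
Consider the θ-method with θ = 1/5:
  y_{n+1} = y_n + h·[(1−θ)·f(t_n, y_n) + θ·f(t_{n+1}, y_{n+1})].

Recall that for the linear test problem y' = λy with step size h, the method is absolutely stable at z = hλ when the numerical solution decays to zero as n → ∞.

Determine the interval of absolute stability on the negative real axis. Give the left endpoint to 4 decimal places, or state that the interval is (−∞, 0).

Test eqn y'=λy, z=hλ:
  y_{n+1} = y_n + z·[4/5·y_n + 1/5·y_{n+1}] ⇒ (1 − 1/5z)y_{n+1} = (1 + 4/5z)y_n
  R(z) = (1 + 4/5z)/(1 − 1/5z).

Solve |R(x)|<1 on ℝ⁻.
x=-1.77: |R|=0.3072
R=−1: 1+4/5x = −1+1/5x ⇒ -3/5x=2 ⇒ x=2/(-3/5)=-3.3333
Confirm numerically:
  x=-2.698: |R|=0.75240 <1
  x=-2.174: |R|=0.51519 <1
  x=-2.015: |R|=0.43621 <1
  x=-1.580: |R|=0.20061 <1
  x=-3.656: |R|=1.11183 >1
  x=-3.473: |R|=1.04945 >1
  x=-3.465: |R|=1.04666 >1
Interval (-3.3333, 0).

z∈(-3.3333,0).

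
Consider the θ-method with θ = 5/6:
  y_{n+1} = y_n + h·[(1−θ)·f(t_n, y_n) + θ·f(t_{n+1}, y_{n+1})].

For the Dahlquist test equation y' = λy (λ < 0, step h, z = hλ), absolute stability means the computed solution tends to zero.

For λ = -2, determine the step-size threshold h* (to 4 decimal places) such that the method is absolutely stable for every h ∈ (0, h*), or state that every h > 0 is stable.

(−∞, 0) — no finite endpoint. Any h>0 works for λ=-2.

With y'=λy (z=hλ):
  y_{n+1} = y_n + z·[1/6·y_n + 5/6·y_{n+1}] ⇒ (1 − 5/6z)y_{n+1} = (1 + 1/6z)y_n
  so R(z) = (1 + 1/6z)/(1 − 5/6z).

Find x<0 with |R(x)|<1.
x=-1.66: |R|=0.3035
x=-2: |R|=0.2500
x=-10: |R|=0.0714
x=-100: |R|=0.1858
θ=5/6≥1/2 ⇒ |1+1/6x|<|1−5/6x| ∀x<0 ⇒ stable on all of ℝ⁻.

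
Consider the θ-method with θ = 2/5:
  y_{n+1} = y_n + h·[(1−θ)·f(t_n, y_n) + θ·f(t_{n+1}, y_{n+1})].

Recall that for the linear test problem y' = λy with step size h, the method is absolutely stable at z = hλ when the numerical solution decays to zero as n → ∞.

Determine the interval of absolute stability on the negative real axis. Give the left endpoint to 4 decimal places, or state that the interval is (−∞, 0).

(-10.0000, 0).

Test eqn y'=λy, z=hλ:
  y_{n+1} = y_n + z·[3/5·y_n + 2/5·y_{n+1}] ⇒ (1 − 2/5z)y_{n+1} = (1 + 3/5z)y_n
  R(z) = (1 + 3/5z)/(1 − 2/5z).

Need |R(x)|<1, x<0.
x=-1.49: |R|=0.0664
R=−1: 1+3/5x = −1+2/5x ⇒ -1/5x=2 ⇒ x=2/(-1/5)=-10.0000
Confirm numerically:
  x=-9.272: |R|=0.96908 <1
  x=-7.927: |R|=0.90059 <1
  x=-5.895: |R|=0.75551 <1
  x=-4.861: |R|=0.65093 <1
  x=-10.563: |R|=1.02155 >1
  x=-10.080: |R|=1.00318 >1
Stable set (-10.0000, 0).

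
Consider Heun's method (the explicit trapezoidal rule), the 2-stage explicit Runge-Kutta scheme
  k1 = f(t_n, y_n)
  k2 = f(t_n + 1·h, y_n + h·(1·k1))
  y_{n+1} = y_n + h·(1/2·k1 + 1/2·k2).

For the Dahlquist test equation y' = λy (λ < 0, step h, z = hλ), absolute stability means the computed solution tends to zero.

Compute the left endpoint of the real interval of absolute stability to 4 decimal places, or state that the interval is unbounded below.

left endpoint -2.0000.

With y'=λy (z=hλ):
  order 2, 2-stage ⇒ R(z)=1+z+z^2/2
  (e.g. R(-1.41)=0.58405, |R|=0.58405)

Need |R(x)|<1, x<0.
x=-1.41: |R|=0.5840
|R(-1.95)|=0.9512 |R(-1.18)|=0.5162 |R(-0.91)|=0.5041
Bisect:
  x_lo=-2.8688 |R|=2.2462  x_hi=-0.3161 |R|=0.7339
  mid=-1.59243 |R|=0.67549 →hi
  mid=-2.23062 |R|=1.25721 →lo
  mid=-1.91153 |R|=0.91544 →hi
  mid=-2.07107 |R|=1.07360 →lo
  mid=-1.99130 |R|=0.99134 →hi
  mid=-2.03119 |R|=1.03167 →lo
  mid=-2.01124 |R|=1.01131 →lo
  mid=-2.00127 |R|=1.00127 →lo
  ...
  [-2.00002,-1.99987] ⇒ x*=-2.0000
So |R|<1 on (-2.0000, 0).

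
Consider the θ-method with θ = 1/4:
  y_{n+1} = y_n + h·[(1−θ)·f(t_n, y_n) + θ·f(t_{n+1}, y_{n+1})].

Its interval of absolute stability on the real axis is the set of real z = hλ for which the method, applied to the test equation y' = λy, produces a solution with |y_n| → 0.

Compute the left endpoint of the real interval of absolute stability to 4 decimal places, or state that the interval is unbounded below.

Test eqn y'=λy, z=hλ:
  y_{n+1} = y_n + z·[3/4·y_n + 1/4·y_{n+1}] ⇒ (1 − 1/4z)y_{n+1} = (1 + 3/4z)y_n
  Hence R(z) = (1 + 3/4z)/(1 − 1/4z).

Need |R(x)|<1, x<0.
x=-1.5: |R|=0.0909
R=−1: 1+3/4x = −1+1/4x ⇒ -1/2x=2 ⇒ x=2/(-1/2)=-4.0000
Confirm numerically:
  x=-3.252: |R|=0.79371 <1
  x=-2.796: |R|=0.64567 <1
  x=-2.769: |R|=0.63628 <1
  x=-2.277: |R|=0.45101 <1
  x=-4.441: |R|=1.10449 >1
  x=-4.351: |R|=1.08406 >1
  x=-4.046: |R|=1.01143 >1
Interval (-4.0000, 0).

left endpoint -4.0000.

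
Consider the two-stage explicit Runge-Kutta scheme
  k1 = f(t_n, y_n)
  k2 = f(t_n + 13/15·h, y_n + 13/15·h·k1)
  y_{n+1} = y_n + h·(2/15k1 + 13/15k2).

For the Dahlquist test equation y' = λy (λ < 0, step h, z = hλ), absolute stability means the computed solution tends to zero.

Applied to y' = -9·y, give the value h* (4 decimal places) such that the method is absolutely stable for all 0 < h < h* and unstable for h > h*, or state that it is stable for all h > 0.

(-1.3314,0); λ=-9 ⇒ h* = (225/169)/9 = 0.1479.

On y'=λy, z=hλ:
  k1=λy_n ⇒ h·k1=z·y_n;  k2=λ(1+13/15z)y_n ⇒ h·k2=z(1+13/15z)y_n
  y_{n+1}/y_n = 1 + 2/15z + 13/15z(1+13/15z) = 1 + z + 169/225z²
  so R(z) = 1 + z + 169/225z².

Find x<0 with |R(x)|<1.
x=-1.17: |R|=0.8582
R=1: x+169/225x²=0 ⇒ x=−225/169=-1.3314; min R=1−1/(4·169/225)=0.6672>−1
Confirm numerically:
  x=-1.026: |R|=0.76468 <1
  x=-0.738: |R|=0.67109 <1
  x=-0.651: |R|=0.66732 <1
  x=-1.923: |R|=1.85456 >1
  x=-1.591: |R|=1.31027 >1
  x=-1.403: |R|=1.07549 >1
So |R|<1 on (-1.3314, 0).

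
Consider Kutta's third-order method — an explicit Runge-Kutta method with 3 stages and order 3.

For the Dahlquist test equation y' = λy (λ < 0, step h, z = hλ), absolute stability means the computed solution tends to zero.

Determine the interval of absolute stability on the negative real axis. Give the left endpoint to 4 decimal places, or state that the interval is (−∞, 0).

z∈(-2.5127,0).

With y'=λy (z=hλ):
  order 3, 3-stage ⇒ R(z)=1+z+z^2/2+z^3/6
  (e.g. R(-0.55)=0.57352, |R|=0.57352)

Need |R(x)|<1, x<0.
x=-0.55: |R|=0.5735
|R(-1.92)|=0.2564 |R(-1.91)|=0.2473 |R(-0.89)|=0.3886
Bisect:
  x_lo=-3.2115 |R|=2.5750  x_hi=-0.2576 |R|=0.7728
  mid=-1.73452 |R|=0.09998 →hi
  mid=-2.47301 |R|=0.93585 →hi
  mid=-2.84225 |R|=1.62985 →lo
  mid=-2.65763 |R|=1.25460 →lo
  mid=-2.56532 |R|=1.08855 →lo
  mid=-2.51916 |R|=1.01058 →lo
  mid=-2.49608 |R|=0.97282 →hi
  ...
  [-2.51285,-2.51267] ⇒ x*=-2.5127
Stable set (-2.5127, 0).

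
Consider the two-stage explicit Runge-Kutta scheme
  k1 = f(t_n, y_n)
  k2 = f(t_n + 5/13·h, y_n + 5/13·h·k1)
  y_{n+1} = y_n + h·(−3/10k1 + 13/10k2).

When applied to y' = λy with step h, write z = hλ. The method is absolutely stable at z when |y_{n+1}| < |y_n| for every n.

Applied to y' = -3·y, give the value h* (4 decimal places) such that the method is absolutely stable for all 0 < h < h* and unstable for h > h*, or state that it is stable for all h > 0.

On y'=λy, z=hλ:
  k1=λy_n ⇒ h·k1=z·y_n;  k2=λ(1+5/13z)y_n ⇒ h·k2=z(1+5/13z)y_n
  y_{n+1}/y_n = 1 − 3/10z + 13/10z(1+5/13z) = 1 + z + 1/2z²
  so R(z) = 1 + z + 1/2z².

Find x<0 with |R(x)|<1.
x=-1.53: |R|=0.6404
R=1: x+1/2x²=0 ⇒ x=−2=-2.0000; min R=1−1/(4·1/2)=0.5000>−1
Confirm numerically:
  x=-1.835: |R|=0.84861 <1
  x=-1.578: |R|=0.66704 <1
  x=-1.504: |R|=0.62701 <1
  x=-1.166: |R|=0.51378 <1
  x=-2.292: |R|=1.33463 >1
  x=-2.259: |R|=1.29254 >1
  x=-2.076: |R|=1.07889 >1
Stable set (-2.0000, 0).

(-2.0000,0); λ=-3 ⇒ h* = (2)/3 = 0.6667.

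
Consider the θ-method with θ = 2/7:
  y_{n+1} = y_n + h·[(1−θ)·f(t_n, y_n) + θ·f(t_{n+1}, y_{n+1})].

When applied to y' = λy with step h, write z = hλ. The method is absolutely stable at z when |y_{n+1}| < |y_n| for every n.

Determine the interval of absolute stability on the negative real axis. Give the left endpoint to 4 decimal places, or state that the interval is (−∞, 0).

z∈(-4.6667,0).

With y'=λy (z=hλ):
  y_{n+1} = y_n + z·[5/7·y_n + 2/7·y_{n+1}] ⇒ (1 − 2/7z)y_{n+1} = (1 + 5/7z)y_n
  R(z) = (1 + 5/7z)/(1 − 2/7z).

Solve |R(x)|<1 on ℝ⁻.
x=-0.55: |R|=0.5247
R=−1: 1+5/7x = −1+2/7x ⇒ -3/7x=2 ⇒ x=2/(-3/7)=-4.6667
Confirm numerically:
  x=-3.408: |R|=0.72669 <1
  x=-3.091: |R|=0.64140 <1
  x=-2.179: |R|=0.34293 <1
  x=-5.120: |R|=1.07889 >1
  x=-5.061: |R|=1.06909 >1
  x=-4.789: |R|=1.02214 >1
Stable set (-4.6667, 0).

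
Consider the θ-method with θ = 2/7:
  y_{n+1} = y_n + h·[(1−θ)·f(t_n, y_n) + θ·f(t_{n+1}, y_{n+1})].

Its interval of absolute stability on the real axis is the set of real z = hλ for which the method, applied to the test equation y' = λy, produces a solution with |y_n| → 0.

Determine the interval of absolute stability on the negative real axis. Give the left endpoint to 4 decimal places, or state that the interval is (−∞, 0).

z∈(-4.6667,0).

Test eqn y'=λy, z=hλ:
  y_{n+1} = y_n + z·[5/7·y_n + 2/7·y_{n+1}] ⇒ (1 − 2/7z)y_{n+1} = (1 + 5/7z)y_n
  ⇒ R(z) = (1 + 5/7z)/(1 − 2/7z).

Need |R(x)|<1, x<0.
x=-1.26: |R|=0.0735
R=−1: 1+5/7x = −1+2/7x ⇒ -3/7x=2 ⇒ x=2/(-3/7)=-4.6667
Confirm numerically:
  x=-4.410: |R|=0.95133 <1
  x=-4.061: |R|=0.87984 <1
  x=-1.918: |R|=0.23902 <1
  x=-5.025: |R|=1.06305 >1
  x=-4.948: |R|=1.04995 >1
  x=-4.752: |R|=1.01551 >1
Interval (-4.6667, 0).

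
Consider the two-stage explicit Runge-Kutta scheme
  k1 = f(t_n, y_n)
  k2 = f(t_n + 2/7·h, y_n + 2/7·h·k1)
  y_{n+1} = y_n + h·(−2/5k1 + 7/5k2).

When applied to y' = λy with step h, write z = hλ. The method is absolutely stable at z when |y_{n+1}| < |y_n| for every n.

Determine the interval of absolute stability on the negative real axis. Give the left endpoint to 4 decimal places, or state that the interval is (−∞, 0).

On y'=λy, z=hλ:
  k1=λy_n ⇒ h·k1=z·y_n;  k2=λ(1+2/7z)y_n ⇒ h·k2=z(1+2/7z)y_n
  y_{n+1}/y_n = 1 − 2/5z + 7/5z(1+2/7z) = 1 + z + 2/5z²
  so R(z) = 1 + z + 2/5z².

Find x<0 with |R(x)|<1.
x=-0.99: |R|=0.4020
R=1: x+2/5x²=0 ⇒ x=−5/2=-2.5000; min R=1−1/(4·2/5)=0.3750>−1
Confirm numerically:
  x=-2.372: |R|=0.87855 <1
  x=-2.093: |R|=0.65926 <1
  x=-1.400: |R|=0.38400 <1
  x=-3.035: |R|=1.64949 >1
  x=-2.703: |R|=1.21948 >1
Stable set (-2.5000, 0).

z∈(-2.5000,0).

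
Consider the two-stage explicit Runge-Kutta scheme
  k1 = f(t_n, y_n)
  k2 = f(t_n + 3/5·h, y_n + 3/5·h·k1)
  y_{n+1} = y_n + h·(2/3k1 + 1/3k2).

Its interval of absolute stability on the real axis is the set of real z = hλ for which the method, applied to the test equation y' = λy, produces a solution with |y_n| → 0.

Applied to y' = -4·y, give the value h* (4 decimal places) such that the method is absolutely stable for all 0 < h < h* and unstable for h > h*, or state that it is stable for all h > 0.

(-5.0000,0); λ=-4 ⇒ h* = (5)/4 = 1.2500.

On y'=λy, z=hλ:
  k1=λy_n ⇒ h·k1=z·y_n;  k2=λ(1+3/5z)y_n ⇒ h·k2=z(1+3/5z)y_n
  y_{n+1}/y_n = 1 + 2/3z + 1/3z(1+3/5z) = 1 + z + 1/5z²
  R(z) = 1 + z + 1/5z².

Find x<0 with |R(x)|<1.
x=-1.01: |R|=0.1940
R=1: x+1/5x²=0 ⇒ x=−5=-5.0000; min R=1−1/(4·1/5)=-0.2500>−1
Confirm numerically:
  x=-4.824: |R|=0.83020 <1
  x=-2.757: |R|=0.23679 <1
  x=-2.455: |R|=0.24959 <1
  x=-2.062: |R|=0.21163 <1
  x=-5.494: |R|=1.54281 >1
  x=-5.431: |R|=1.46815 >1
Stable set (-5.0000, 0).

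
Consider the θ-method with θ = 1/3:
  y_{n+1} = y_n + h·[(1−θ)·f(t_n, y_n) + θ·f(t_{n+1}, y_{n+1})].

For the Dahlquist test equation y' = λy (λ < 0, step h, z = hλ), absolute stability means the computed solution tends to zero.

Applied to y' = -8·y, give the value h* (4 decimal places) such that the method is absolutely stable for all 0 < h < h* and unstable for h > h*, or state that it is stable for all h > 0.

With y'=λy (z=hλ):
  y_{n+1} = y_n + z·[2/3·y_n + 1/3·y_{n+1}] ⇒ (1 − 1/3z)y_{n+1} = (1 + 2/3z)y_n
  R(z) = (1 + 2/3z)/(1 − 1/3z).

Solve |R(x)|<1 on ℝ⁻.
x=-1: |R|=0.2500
R=−1: 1+2/3x = −1+1/3x ⇒ -1/3x=2 ⇒ x=2/(-1/3)=-6.0000
Confirm numerically:
  x=-5.359: |R|=0.92332 <1
  x=-4.855: |R|=0.85423 <1
  x=-4.130: |R|=0.73773 <1
  x=-3.348: |R|=0.58223 <1
  x=-6.450: |R|=1.04762 >1
  x=-6.247: |R|=1.02671 >1
  x=-6.138: |R|=1.01510 >1
So |R|<1 on (-6.0000, 0).

(-6.0000,0); λ=-8 ⇒ h* = (6)/8 = 0.7500.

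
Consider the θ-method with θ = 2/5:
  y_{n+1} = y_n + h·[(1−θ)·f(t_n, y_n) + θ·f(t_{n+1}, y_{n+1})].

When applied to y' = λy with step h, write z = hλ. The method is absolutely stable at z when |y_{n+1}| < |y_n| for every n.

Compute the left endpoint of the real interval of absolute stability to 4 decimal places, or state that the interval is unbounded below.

Set f=λy, z=hλ:
  y_{n+1} = y_n + z·[3/5·y_n + 2/5·y_{n+1}] ⇒ (1 − 2/5z)y_{n+1} = (1 + 3/5z)y_n
  ⇒ R(z) = (1 + 3/5z)/(1 − 2/5z).

Need |R(x)|<1, x<0.
x=-1.21: |R|=0.1846
R=−1: 1+3/5x = −1+2/5x ⇒ -1/5x=2 ⇒ x=2/(-1/5)=-10.0000
Confirm numerically:
  x=-9.100: |R|=0.96121 <1
  x=-7.710: |R|=0.88786 <1
  x=-6.637: |R|=0.81597 <1
  x=-4.685: |R|=0.63013 <1
  x=-10.595: |R|=1.02272 >1
  x=-10.057: |R|=1.00227 >1
Stable set (-10.0000, 0).

left endpoint -10.0000.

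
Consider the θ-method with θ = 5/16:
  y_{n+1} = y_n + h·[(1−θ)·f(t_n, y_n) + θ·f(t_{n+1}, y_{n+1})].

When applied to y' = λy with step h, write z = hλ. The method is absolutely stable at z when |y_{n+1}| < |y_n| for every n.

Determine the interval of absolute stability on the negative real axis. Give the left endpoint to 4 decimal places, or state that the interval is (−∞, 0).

z∈(-5.3333,0).

Set f=λy, z=hλ:
  y_{n+1} = y_n + z·[11/16·y_n + 5/16·y_{n+1}] ⇒ (1 − 5/16z)y_{n+1} = (1 + 11/16z)y_n
  ⇒ R(z) = (1 + 11/16z)/(1 − 5/16z).

Need |R(x)|<1, x<0.
x=-0.81: |R|=0.3536
R=−1: 1+11/16x = −1+5/16x ⇒ -3/8x=2 ⇒ x=2/(-3/8)=-5.3333
Confirm numerically:
  x=-5.148: |R|=0.97336 <1
  x=-5.118: |R|=0.96893 <1
  x=-4.280: |R|=0.83102 <1
  x=-4.216: |R|=0.81920 <1
  x=-5.724: |R|=1.05253 >1
  x=-5.532: |R|=1.02730 >1
  x=-5.357: |R|=1.00332 >1
So |R|<1 on (-5.3333, 0).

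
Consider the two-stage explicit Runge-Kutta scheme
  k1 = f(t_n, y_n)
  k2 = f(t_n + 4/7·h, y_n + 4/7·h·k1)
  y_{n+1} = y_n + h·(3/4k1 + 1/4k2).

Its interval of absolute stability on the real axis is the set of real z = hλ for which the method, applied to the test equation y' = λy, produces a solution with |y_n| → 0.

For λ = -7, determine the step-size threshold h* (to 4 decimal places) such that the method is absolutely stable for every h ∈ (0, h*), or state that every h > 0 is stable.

With y'=λy (z=hλ):
  k1=λy_n ⇒ h·k1=z·y_n;  k2=λ(1+4/7z)y_n ⇒ h·k2=z(1+4/7z)y_n
  y_{n+1}/y_n = 1 + 3/4z + 1/4z(1+4/7z) = 1 + z + 1/7z²
  ⇒ R(z) = 1 + z + 1/7z².

Find x<0 with |R(x)|<1.
x=-1.68: |R|=0.2768
R=1: x+1/7x²=0 ⇒ x=−7=-7.0000; min R=1−1/(4·1/7)=-0.7500>−1
Confirm numerically:
  x=-3.997: |R|=0.71471 <1
  x=-3.507: |R|=0.74999 <1
  x=-3.332: |R|=0.74597 <1
  x=-2.955: |R|=0.70757 <1
  x=-7.117: |R|=1.11896 >1
  x=-7.051: |R|=1.05137 >1
So |R|<1 on (-7.0000, 0).

(-7.0000,0); λ=-7 ⇒ h* = (7)/7 = 1.0000.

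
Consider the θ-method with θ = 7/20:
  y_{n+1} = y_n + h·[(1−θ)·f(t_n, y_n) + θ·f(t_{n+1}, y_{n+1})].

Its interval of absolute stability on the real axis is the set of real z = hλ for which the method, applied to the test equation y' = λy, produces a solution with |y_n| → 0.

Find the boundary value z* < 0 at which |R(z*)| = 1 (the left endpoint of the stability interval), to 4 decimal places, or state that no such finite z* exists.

left endpoint -6.6667.

Test eqn y'=λy, z=hλ:
  y_{n+1} = y_n + z·[13/20·y_n + 7/20·y_{n+1}] ⇒ (1 − 7/20z)y_{n+1} = (1 + 13/20z)y_n
  ⇒ R(z) = (1 + 13/20z)/(1 − 7/20z).

Boundary: |R(x)|=1, x<0.
x=-1.5: |R|=0.0164
R=−1: 1+13/20x = −1+7/20x ⇒ -3/10x=2 ⇒ x=2/(-3/10)=-6.6667
Confirm numerically:
  x=-6.476: |R|=0.98249 <1
  x=-4.948: |R|=0.81126 <1
  x=-4.809: |R|=0.79230 <1
  x=-6.986: |R|=1.02781 >1
  x=-6.904: |R|=1.02084 >1
So |R|<1 on (-6.6667, 0).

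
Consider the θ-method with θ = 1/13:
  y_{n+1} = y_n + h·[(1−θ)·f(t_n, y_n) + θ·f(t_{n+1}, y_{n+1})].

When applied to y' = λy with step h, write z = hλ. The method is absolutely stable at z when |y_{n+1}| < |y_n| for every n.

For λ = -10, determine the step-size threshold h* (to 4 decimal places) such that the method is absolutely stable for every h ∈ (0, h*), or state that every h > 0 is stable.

On y'=λy, z=hλ:
  y_{n+1} = y_n + z·[12/13·y_n + 1/13·y_{n+1}] ⇒ (1 − 1/13z)y_{n+1} = (1 + 12/13z)y_n
  R(z) = (1 + 12/13z)/(1 − 1/13z).

Boundary: |R(x)|=1, x<0.
x=-0.66: |R|=0.3719
R=−1: 1+12/13x = −1+1/13x ⇒ -11/13x=2 ⇒ x=2/(-11/13)=-2.3636
Confirm numerically:
  x=-1.591: |R|=0.41752 <1
  x=-1.462: |R|=0.31420 <1
  x=-1.417: |R|=0.27773 <1
  x=-0.981: |R|=0.08783 <1
  x=-2.752: |R|=1.27120 >1
  x=-2.530: |R|=1.11784 >1
Interval (-2.3636, 0).

(-2.3636,0); λ=-10 ⇒ h* = (26/11)/10 = 0.2364.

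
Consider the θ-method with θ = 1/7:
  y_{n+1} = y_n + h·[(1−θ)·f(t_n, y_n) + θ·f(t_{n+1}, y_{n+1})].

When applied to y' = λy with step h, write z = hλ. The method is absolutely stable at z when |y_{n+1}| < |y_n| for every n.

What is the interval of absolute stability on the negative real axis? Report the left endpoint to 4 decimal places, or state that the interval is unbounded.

Set f=λy, z=hλ:
  y_{n+1} = y_n + z·[6/7·y_n + 1/7·y_{n+1}] ⇒ (1 − 1/7z)y_{n+1} = (1 + 6/7z)y_n
  Hence R(z) = (1 + 6/7z)/(1 − 1/7z).

Solve |R(x)|<1 on ℝ⁻.
x=-1.46: |R|=0.2080
R=−1: 1+6/7x = −1+1/7x ⇒ -5/7x=2 ⇒ x=2/(-5/7)=-2.8000
Confirm numerically:
  x=-2.531: |R|=0.85888 <1
  x=-2.304: |R|=0.73345 <1
  x=-1.978: |R|=0.54221 <1
  x=-1.841: |R|=0.45764 <1
  x=-3.322: |R|=1.25286 >1
  x=-2.918: |R|=1.05949 >1
Stable set (-2.8000, 0).

(-2.8000, 0).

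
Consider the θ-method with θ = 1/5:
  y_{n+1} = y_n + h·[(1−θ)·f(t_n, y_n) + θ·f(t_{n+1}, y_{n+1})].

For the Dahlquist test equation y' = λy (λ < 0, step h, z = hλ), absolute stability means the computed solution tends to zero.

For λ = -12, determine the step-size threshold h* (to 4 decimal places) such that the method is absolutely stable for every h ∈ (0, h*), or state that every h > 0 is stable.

On y'=λy, z=hλ:
  y_{n+1} = y_n + z·[4/5·y_n + 1/5·y_{n+1}] ⇒ (1 − 1/5z)y_{n+1} = (1 + 4/5z)y_n
  ⇒ R(z) = (1 + 4/5z)/(1 − 1/5z).

Need |R(x)|<1, x<0.
x=-0.98: |R|=0.1806
R=−1: 1+4/5x = −1+1/5x ⇒ -3/5x=2 ⇒ x=2/(-3/5)=-3.3333
Confirm numerically:
  x=-2.819: |R|=0.80266 <1
  x=-2.481: |R|=0.65820 <1
  x=-2.168: |R|=0.51228 <1
  x=-1.692: |R|=0.26420 <1
  x=-3.834: |R|=1.17002 >1
  x=-3.830: |R|=1.16874 >1
  x=-3.814: |R|=1.16360 >1
So |R|<1 on (-3.3333, 0).

(-3.3333,0); λ=-12 ⇒ h* = (10/3)/12 = 0.2778.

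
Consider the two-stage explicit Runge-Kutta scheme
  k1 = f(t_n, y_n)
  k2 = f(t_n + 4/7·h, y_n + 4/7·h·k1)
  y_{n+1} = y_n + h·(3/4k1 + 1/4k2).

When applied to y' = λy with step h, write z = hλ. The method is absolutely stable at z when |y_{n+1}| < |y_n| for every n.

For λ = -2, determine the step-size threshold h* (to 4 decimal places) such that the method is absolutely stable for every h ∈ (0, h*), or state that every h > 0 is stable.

Test eqn y'=λy, z=hλ:
  k1=λy_n ⇒ h·k1=z·y_n;  k2=λ(1+4/7z)y_n ⇒ h·k2=z(1+4/7z)y_n
  y_{n+1}/y_n = 1 + 3/4z + 1/4z(1+4/7z) = 1 + z + 1/7z²
  R(z) = 1 + z + 1/7z².

Find x<0 with |R(x)|<1.
x=-0.41: |R|=0.6140
R=1: x+1/7x²=0 ⇒ x=−7=-7.0000; min R=1−1/(4·1/7)=-0.7500>−1
Confirm numerically:
  x=-5.532: |R|=0.16014 <1
  x=-4.427: |R|=0.62724 <1
  x=-3.718: |R|=0.74321 <1
  x=-3.499: |R|=0.75000 <1
  x=-7.544: |R|=1.58628 >1
  x=-7.095: |R|=1.09629 >1
Interval (-7.0000, 0).

(-7.0000,0); λ=-2 ⇒ h* = (7)/2 = 3.5000.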